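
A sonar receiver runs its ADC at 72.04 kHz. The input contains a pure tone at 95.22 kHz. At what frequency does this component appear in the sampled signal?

23.18 kHz

95.22 kHz mod fs = 23.18 kHz.
23.18 kHz ≤ fs/2 = 36.02 kHz, appears at 23.18 kHz.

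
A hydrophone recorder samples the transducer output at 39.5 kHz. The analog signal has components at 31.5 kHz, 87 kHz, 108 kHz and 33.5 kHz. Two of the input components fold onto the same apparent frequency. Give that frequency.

8 kHz

fs/2 = 19.75 kHz.
31.5 kHz > fs/2 = 19.75 kHz, folds to fs − 31.5 kHz = 8 kHz.
87 kHz mod fs = 8 kHz.
8 kHz ≤ fs/2 = 19.75 kHz, appears at 8 kHz.
108 kHz mod fs = 29 kHz.
29 kHz > fs/2 = 19.75 kHz, folds to fs − 29 kHz = 10.5 kHz.
33.5 kHz > fs/2 = 19.75 kHz, folds to fs − 33.5 kHz = 6 kHz.
31.5 kHz and 87 kHz both map to 8 kHz.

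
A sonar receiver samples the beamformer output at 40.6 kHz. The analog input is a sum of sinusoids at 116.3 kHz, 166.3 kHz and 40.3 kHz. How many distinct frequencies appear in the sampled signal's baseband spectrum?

fs/2 = 20.3 kHz.
116.3 kHz mod fs = 35.1 kHz.
35.1 kHz > fs/2 = 20.3 kHz, folds to fs − 35.1 kHz = 5.5 kHz.
166.3 kHz mod fs = 3.9 kHz.
3.9 kHz ≤ fs/2 = 20.3 kHz, appears at 3.9 kHz.
40.3 kHz > fs/2 = 20.3 kHz, folds to fs − 40.3 kHz = 0.3 kHz.
Distinct values: {0.3 kHz, 3.9 kHz, 5.5 kHz} → 3.

3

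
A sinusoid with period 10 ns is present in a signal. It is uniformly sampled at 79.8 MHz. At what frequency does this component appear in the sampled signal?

T = 10 ns → f = 1/T = 100 MHz.
100 MHz mod fs = 20.2 MHz.
20.2 MHz ≤ fs/2 = 39.9 MHz, appears at 20.2 MHz.

20.2 MHz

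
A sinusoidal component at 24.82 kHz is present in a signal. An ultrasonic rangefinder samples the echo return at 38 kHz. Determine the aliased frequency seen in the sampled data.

13.18 kHz

24.82 kHz > fs/2 = 19 kHz, folds to fs − 24.82 kHz = 13.18 kHz.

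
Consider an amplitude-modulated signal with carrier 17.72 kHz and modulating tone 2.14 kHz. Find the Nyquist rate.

39.72 kHz

AM sidebands sit at fc ± fm = 15.58 kHz and 19.86 kHz.
Highest-frequency component: 19.86 kHz.
Nyquist rate = 2 × 19.86 kHz = 39.72 kHz.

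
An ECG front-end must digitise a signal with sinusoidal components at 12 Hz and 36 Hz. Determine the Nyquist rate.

72 Hz

Highest-frequency component: 36 Hz.
Nyquist rate = 2 × 36 Hz = 72 Hz.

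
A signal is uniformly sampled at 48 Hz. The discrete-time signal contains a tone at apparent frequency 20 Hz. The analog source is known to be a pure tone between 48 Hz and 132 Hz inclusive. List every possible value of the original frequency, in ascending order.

68 Hz, 76 Hz, 116 Hz, 124 Hz

Frequencies that alias to 20 Hz are k·fs ± 20 Hz for integer k ≥ 0.
k=0: 20 Hz.
k=1: 28 Hz, 68 Hz.
k=2: 76 Hz, 116 Hz.
k=3: 124 Hz, 164 Hz.
k=4: 172 Hz, 212 Hz.
Within [48 Hz, 132 Hz]: 68 Hz, 76 Hz, 116 Hz, 124 Hz.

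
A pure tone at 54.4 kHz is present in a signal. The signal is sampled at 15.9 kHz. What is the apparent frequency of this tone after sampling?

54.4 kHz mod fs = 6.7 kHz.
6.7 kHz ≤ fs/2 = 7.95 kHz, appears at 6.7 kHz.

6.7 kHz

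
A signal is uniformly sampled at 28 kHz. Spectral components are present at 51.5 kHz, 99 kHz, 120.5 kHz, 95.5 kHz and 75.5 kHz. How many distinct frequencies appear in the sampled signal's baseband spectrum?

fs/2 = 14 kHz.
51.5 kHz mod fs = 23.5 kHz.
23.5 kHz > fs/2 = 14 kHz, folds to fs − 23.5 kHz = 4.5 kHz.
99 kHz mod fs = 15 kHz.
15 kHz > fs/2 = 14 kHz, folds to fs − 15 kHz = 13 kHz.
120.5 kHz mod fs = 8.5 kHz.
8.5 kHz ≤ fs/2 = 14 kHz, appears at 8.5 kHz.
95.5 kHz mod fs = 11.5 kHz.
11.5 kHz ≤ fs/2 = 14 kHz, appears at 11.5 kHz.
75.5 kHz mod fs = 19.5 kHz.
19.5 kHz > fs/2 = 14 kHz, folds to fs − 19.5 kHz = 8.5 kHz.
Distinct values: {4.5 kHz, 8.5 kHz, 11.5 kHz, 13 kHz} → 4.

4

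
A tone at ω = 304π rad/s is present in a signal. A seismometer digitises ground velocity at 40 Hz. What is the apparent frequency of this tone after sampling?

8 Hz

ω = 304π rad/s → f = ω/(2π) = 152 Hz.
152 Hz mod fs = 32 Hz.
32 Hz > fs/2 = 20 Hz, folds to fs − 32 Hz = 8 Hz.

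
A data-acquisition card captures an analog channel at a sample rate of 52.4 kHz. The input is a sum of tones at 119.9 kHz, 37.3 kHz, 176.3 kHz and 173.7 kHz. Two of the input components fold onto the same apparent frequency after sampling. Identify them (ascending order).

fs/2 = 26.2 kHz.
119.9 kHz mod fs = 15.1 kHz.
15.1 kHz ≤ fs/2 = 26.2 kHz, appears at 15.1 kHz.
37.3 kHz > fs/2 = 26.2 kHz, folds to fs − 37.3 kHz = 15.1 kHz.
176.3 kHz mod fs = 19.1 kHz.
19.1 kHz ≤ fs/2 = 26.2 kHz, appears at 19.1 kHz.
173.7 kHz mod fs = 16.5 kHz.
16.5 kHz ≤ fs/2 = 26.2 kHz, appears at 16.5 kHz.
37.3 kHz and 119.9 kHz both map to 15.1 kHz.

37.3 kHz, 119.9 kHz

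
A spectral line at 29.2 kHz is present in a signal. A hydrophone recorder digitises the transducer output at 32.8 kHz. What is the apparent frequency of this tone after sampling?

3.6 kHz

29.2 kHz > fs/2 = 16.4 kHz, folds to fs − 29.2 kHz = 3.6 kHz.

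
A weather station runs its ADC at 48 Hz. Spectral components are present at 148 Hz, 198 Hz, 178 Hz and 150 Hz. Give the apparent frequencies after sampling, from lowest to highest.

fs/2 = 24 Hz.
148 Hz mod fs = 4 Hz.
4 Hz ≤ fs/2 = 24 Hz, appears at 4 Hz.
198 Hz mod fs = 6 Hz.
6 Hz ≤ fs/2 = 24 Hz, appears at 6 Hz.
178 Hz mod fs = 34 Hz.
34 Hz > fs/2 = 24 Hz, folds to fs − 34 Hz = 14 Hz.
150 Hz mod fs = 6 Hz.
6 Hz ≤ fs/2 = 24 Hz, appears at 6 Hz.
Distinct values: {4 Hz, 6 Hz, 14 Hz}.

4 Hz, 6 Hz, 14 Hz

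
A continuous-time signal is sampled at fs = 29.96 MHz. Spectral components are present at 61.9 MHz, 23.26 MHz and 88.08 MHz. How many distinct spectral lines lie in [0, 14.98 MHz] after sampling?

fs/2 = 14.98 MHz.
61.9 MHz mod fs = 1.98 MHz.
1.98 MHz ≤ fs/2 = 14.98 MHz, appears at 1.98 MHz.
23.26 MHz > fs/2 = 14.98 MHz, folds to fs − 23.26 MHz = 6.7 MHz.
88.08 MHz mod fs = 28.16 MHz.
28.16 MHz > fs/2 = 14.98 MHz, folds to fs − 28.16 MHz = 1.8 MHz.
Distinct values: {1.8 MHz, 1.98 MHz, 6.7 MHz} → 3.

3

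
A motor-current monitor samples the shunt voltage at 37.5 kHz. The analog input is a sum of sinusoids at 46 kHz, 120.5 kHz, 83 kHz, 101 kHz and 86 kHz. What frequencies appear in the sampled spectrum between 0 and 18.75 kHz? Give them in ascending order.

8 kHz, 8.5 kHz, 11 kHz, 11.5 kHz

fs/2 = 18.75 kHz.
46 kHz mod fs = 8.5 kHz.
8.5 kHz ≤ fs/2 = 18.75 kHz, appears at 8.5 kHz.
120.5 kHz mod fs = 8 kHz.
8 kHz ≤ fs/2 = 18.75 kHz, appears at 8 kHz.
83 kHz mod fs = 8 kHz.
8 kHz ≤ fs/2 = 18.75 kHz, appears at 8 kHz.
101 kHz mod fs = 26 kHz.
26 kHz > fs/2 = 18.75 kHz, folds to fs − 26 kHz = 11.5 kHz.
86 kHz mod fs = 11 kHz.
11 kHz ≤ fs/2 = 18.75 kHz, appears at 11 kHz.
Distinct values: {8 kHz, 8.5 kHz, 11 kHz, 11.5 kHz}.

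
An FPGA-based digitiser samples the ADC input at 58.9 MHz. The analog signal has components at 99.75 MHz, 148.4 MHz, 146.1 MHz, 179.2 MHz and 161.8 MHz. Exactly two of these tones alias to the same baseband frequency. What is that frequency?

28.3 MHz

fs/2 = 29.45 MHz.
99.75 MHz mod fs = 40.85 MHz.
40.85 MHz > fs/2 = 29.45 MHz, folds to fs − 40.85 MHz = 18.05 MHz.
148.4 MHz mod fs = 30.6 MHz.
30.6 MHz > fs/2 = 29.45 MHz, folds to fs − 30.6 MHz = 28.3 MHz.
146.1 MHz mod fs = 28.3 MHz.
28.3 MHz ≤ fs/2 = 29.45 MHz, appears at 28.3 MHz.
179.2 MHz mod fs = 2.5 MHz.
2.5 MHz ≤ fs/2 = 29.45 MHz, appears at 2.5 MHz.
161.8 MHz mod fs = 44 MHz.
44 MHz > fs/2 = 29.45 MHz, folds to fs − 44 MHz = 14.9 MHz.
146.1 MHz and 148.4 MHz both map to 28.3 MHz.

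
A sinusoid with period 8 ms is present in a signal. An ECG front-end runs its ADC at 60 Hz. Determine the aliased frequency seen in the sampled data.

5 Hz

T = 8 ms → f = 1/T = 125 Hz.
125 Hz mod fs = 5 Hz.
5 Hz ≤ fs/2 = 30 Hz, appears at 5 Hz.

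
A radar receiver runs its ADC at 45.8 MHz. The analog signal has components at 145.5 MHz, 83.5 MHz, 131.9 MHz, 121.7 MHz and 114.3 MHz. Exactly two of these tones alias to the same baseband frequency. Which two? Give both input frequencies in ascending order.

fs/2 = 22.9 MHz.
145.5 MHz mod fs = 8.1 MHz.
8.1 MHz ≤ fs/2 = 22.9 MHz, appears at 8.1 MHz.
83.5 MHz mod fs = 37.7 MHz.
37.7 MHz > fs/2 = 22.9 MHz, folds to fs − 37.7 MHz = 8.1 MHz.
131.9 MHz mod fs = 40.3 MHz.
40.3 MHz > fs/2 = 22.9 MHz, folds to fs − 40.3 MHz = 5.5 MHz.
121.7 MHz mod fs = 30.1 MHz.
30.1 MHz > fs/2 = 22.9 MHz, folds to fs − 30.1 MHz = 15.7 MHz.
114.3 MHz mod fs = 22.7 MHz.
22.7 MHz ≤ fs/2 = 22.9 MHz, appears at 22.7 MHz.
83.5 MHz and 145.5 MHz both map to 8.1 MHz.

83.5 MHz, 145.5 MHz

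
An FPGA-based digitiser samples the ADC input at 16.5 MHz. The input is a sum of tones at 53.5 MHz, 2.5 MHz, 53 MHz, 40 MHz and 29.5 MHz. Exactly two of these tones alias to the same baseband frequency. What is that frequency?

fs/2 = 8.25 MHz.
53.5 MHz mod fs = 4 MHz.
4 MHz ≤ fs/2 = 8.25 MHz, appears at 4 MHz.
2.5 MHz ≤ fs/2 = 8.25 MHz, passes unchanged.
53 MHz mod fs = 3.5 MHz.
3.5 MHz ≤ fs/2 = 8.25 MHz, appears at 3.5 MHz.
40 MHz mod fs = 7 MHz.
7 MHz ≤ fs/2 = 8.25 MHz, appears at 7 MHz.
29.5 MHz mod fs = 13 MHz.
13 MHz > fs/2 = 8.25 MHz, folds to fs − 13 MHz = 3.5 MHz.
29.5 MHz and 53 MHz both map to 3.5 MHz.

3.5 MHz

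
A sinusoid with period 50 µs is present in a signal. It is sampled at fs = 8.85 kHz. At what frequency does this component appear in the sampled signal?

T = 50 µs → f = 1/T = 20 kHz.
20 kHz mod fs = 2.3 kHz.
2.3 kHz ≤ fs/2 = 4.425 kHz, appears at 2.3 kHz.

2.3 kHz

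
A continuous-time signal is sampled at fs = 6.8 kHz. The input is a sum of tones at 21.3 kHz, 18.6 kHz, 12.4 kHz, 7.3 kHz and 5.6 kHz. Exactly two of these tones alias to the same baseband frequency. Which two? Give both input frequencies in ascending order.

fs/2 = 3.4 kHz.
21.3 kHz mod fs = 0.9 kHz.
0.9 kHz ≤ fs/2 = 3.4 kHz, appears at 0.9 kHz.
18.6 kHz mod fs = 5 kHz.
5 kHz > fs/2 = 3.4 kHz, folds to fs − 5 kHz = 1.8 kHz.
12.4 kHz mod fs = 5.6 kHz.
5.6 kHz > fs/2 = 3.4 kHz, folds to fs − 5.6 kHz = 1.2 kHz.
7.3 kHz mod fs = 0.5 kHz.
0.5 kHz ≤ fs/2 = 3.4 kHz, appears at 0.5 kHz.
5.6 kHz > fs/2 = 3.4 kHz, folds to fs − 5.6 kHz = 1.2 kHz.
5.6 kHz and 12.4 kHz both map to 1.2 kHz.

5.6 kHz, 12.4 kHz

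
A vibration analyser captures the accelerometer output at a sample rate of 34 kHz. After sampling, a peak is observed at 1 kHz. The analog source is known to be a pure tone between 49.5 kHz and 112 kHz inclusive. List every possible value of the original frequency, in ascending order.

Frequencies that alias to 1 kHz are k·fs ± 1 kHz for integer k ≥ 0.
k=0: 1 kHz.
k=1: 33 kHz, 35 kHz.
k=2: 67 kHz, 69 kHz.
k=3: 101 kHz, 103 kHz.
k=4: 135 kHz, 137 kHz.
Within [49.5 kHz, 112 kHz]: 67 kHz, 69 kHz, 101 kHz, 103 kHz.

67 kHz, 69 kHz, 101 kHz, 103 kHz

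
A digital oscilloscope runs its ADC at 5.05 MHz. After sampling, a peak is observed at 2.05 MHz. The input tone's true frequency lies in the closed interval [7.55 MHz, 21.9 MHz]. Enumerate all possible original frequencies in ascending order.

Frequencies that alias to 2.05 MHz are k·fs ± 2.05 MHz for integer k ≥ 0.
k=0: 2.05 MHz.
k=1: 3 MHz, 7.1 MHz.
k=2: 8.05 MHz, 12.15 MHz.
k=3: 13.1 MHz, 17.2 MHz.
k=4: 18.15 MHz, 22.25 MHz.
k=5: 23.2 MHz, 27.3 MHz.
Within [7.55 MHz, 21.9 MHz]: 8.05 MHz, 12.15 MHz, 13.1 MHz, 17.2 MHz, 18.15 MHz.

8.05 MHz, 12.15 MHz, 13.1 MHz, 17.2 MHz, 18.15 MHz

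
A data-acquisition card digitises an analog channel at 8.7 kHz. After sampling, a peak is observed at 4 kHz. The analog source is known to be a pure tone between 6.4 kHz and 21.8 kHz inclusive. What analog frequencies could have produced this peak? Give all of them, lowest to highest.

Frequencies that alias to 4 kHz are k·fs ± 4 kHz for integer k ≥ 0.
k=0: 4 kHz.
k=1: 4.7 kHz, 12.7 kHz.
k=2: 13.4 kHz, 21.4 kHz.
k=3: 22.1 kHz, 30.1 kHz.
Within [6.4 kHz, 21.8 kHz]: 12.7 kHz, 13.4 kHz, 21.4 kHz.

12.7 kHz, 13.4 kHz, 21.4 kHz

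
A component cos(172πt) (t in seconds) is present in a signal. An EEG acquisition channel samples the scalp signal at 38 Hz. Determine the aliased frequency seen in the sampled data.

ω = 172π rad/s → f = ω/(2π) = 86 Hz.
86 Hz mod fs = 10 Hz.
10 Hz ≤ fs/2 = 19 Hz, appears at 10 Hz.

10 Hz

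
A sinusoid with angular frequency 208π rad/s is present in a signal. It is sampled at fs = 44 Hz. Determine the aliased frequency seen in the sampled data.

ω = 208π rad/s → f = ω/(2π) = 104 Hz.
104 Hz mod fs = 16 Hz.
16 Hz ≤ fs/2 = 22 Hz, appears at 16 Hz.

16 Hz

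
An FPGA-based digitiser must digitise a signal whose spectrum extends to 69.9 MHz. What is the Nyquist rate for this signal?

139.8 MHz

Nyquist rate = 2 × 69.9 MHz = 139.8 MHz.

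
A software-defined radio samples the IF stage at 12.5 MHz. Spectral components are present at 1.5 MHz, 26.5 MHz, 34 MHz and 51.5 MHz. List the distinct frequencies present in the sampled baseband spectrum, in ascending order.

fs/2 = 6.25 MHz.
1.5 MHz ≤ fs/2 = 6.25 MHz, passes unchanged.
26.5 MHz mod fs = 1.5 MHz.
1.5 MHz ≤ fs/2 = 6.25 MHz, appears at 1.5 MHz.
34 MHz mod fs = 9 MHz.
9 MHz > fs/2 = 6.25 MHz, folds to fs − 9 MHz = 3.5 MHz.
51.5 MHz mod fs = 1.5 MHz.
1.5 MHz ≤ fs/2 = 6.25 MHz, appears at 1.5 MHz.
Distinct values: {1.5 MHz, 3.5 MHz}.

1.5 MHz, 3.5 MHz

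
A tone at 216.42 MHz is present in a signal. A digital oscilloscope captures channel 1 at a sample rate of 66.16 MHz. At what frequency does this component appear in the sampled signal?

17.94 MHz

216.42 MHz mod fs = 17.94 MHz.
17.94 MHz ≤ fs/2 = 33.08 MHz, appears at 17.94 MHz.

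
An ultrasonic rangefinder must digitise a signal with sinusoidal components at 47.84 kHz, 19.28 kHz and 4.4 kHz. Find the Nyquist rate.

95.68 kHz

Highest-frequency component: 47.84 kHz.
Nyquist rate = 2 × 47.84 kHz = 95.68 kHz.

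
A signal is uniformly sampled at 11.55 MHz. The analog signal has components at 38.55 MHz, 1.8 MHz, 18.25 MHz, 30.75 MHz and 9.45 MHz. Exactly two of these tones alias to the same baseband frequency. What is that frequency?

fs/2 = 5.775 MHz.
38.55 MHz mod fs = 3.9 MHz.
3.9 MHz ≤ fs/2 = 5.775 MHz, appears at 3.9 MHz.
1.8 MHz ≤ fs/2 = 5.775 MHz, passes unchanged.
18.25 MHz mod fs = 6.7 MHz.
6.7 MHz > fs/2 = 5.775 MHz, folds to fs − 6.7 MHz = 4.85 MHz.
30.75 MHz mod fs = 7.65 MHz.
7.65 MHz > fs/2 = 5.775 MHz, folds to fs − 7.65 MHz = 3.9 MHz.
9.45 MHz > fs/2 = 5.775 MHz, folds to fs − 9.45 MHz = 2.1 MHz.
30.75 MHz and 38.55 MHz both map to 3.9 MHz.

3.9 MHz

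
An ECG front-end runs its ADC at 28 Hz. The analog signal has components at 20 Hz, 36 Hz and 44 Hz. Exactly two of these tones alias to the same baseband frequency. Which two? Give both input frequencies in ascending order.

20 Hz, 36 Hz

fs/2 = 14 Hz.
20 Hz > fs/2 = 14 Hz, folds to fs − 20 Hz = 8 Hz.
36 Hz mod fs = 8 Hz.
8 Hz ≤ fs/2 = 14 Hz, appears at 8 Hz.
44 Hz mod fs = 16 Hz.
16 Hz > fs/2 = 14 Hz, folds to fs − 16 Hz = 12 Hz.
20 Hz and 36 Hz both map to 8 Hz.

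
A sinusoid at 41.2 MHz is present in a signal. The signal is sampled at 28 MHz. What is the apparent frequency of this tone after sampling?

13.2 MHz

41.2 MHz mod fs = 13.2 MHz.
13.2 MHz ≤ fs/2 = 14 MHz, appears at 13.2 MHz.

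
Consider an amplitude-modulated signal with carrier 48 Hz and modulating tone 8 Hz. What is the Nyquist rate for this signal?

AM sidebands sit at fc ± fm = 40 Hz and 56 Hz.
Highest-frequency component: 56 Hz.
Nyquist rate = 2 × 56 Hz = 112 Hz.

112 Hz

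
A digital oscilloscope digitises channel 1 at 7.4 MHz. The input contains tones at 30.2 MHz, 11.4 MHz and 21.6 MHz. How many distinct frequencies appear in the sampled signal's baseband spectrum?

2

fs/2 = 3.7 MHz.
30.2 MHz mod fs = 0.6 MHz.
0.6 MHz ≤ fs/2 = 3.7 MHz, appears at 0.6 MHz.
11.4 MHz mod fs = 4 MHz.
4 MHz > fs/2 = 3.7 MHz, folds to fs − 4 MHz = 3.4 MHz.
21.6 MHz mod fs = 6.8 MHz.
6.8 MHz > fs/2 = 3.7 MHz, folds to fs − 6.8 MHz = 0.6 MHz.
Distinct values: {0.6 MHz, 3.4 MHz} → 2.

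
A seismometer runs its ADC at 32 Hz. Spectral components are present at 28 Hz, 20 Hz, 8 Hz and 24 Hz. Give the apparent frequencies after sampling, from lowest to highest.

4 Hz, 8 Hz, 12 Hz

fs/2 = 16 Hz.
28 Hz > fs/2 = 16 Hz, folds to fs − 28 Hz = 4 Hz.
20 Hz > fs/2 = 16 Hz, folds to fs − 20 Hz = 12 Hz.
8 Hz ≤ fs/2 = 16 Hz, passes unchanged.
24 Hz > fs/2 = 16 Hz, folds to fs − 24 Hz = 8 Hz.
Distinct values: {4 Hz, 8 Hz, 12 Hz}.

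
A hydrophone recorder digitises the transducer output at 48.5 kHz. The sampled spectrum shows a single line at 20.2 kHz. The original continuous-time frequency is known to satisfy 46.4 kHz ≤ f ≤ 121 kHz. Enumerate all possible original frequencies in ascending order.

Frequencies that alias to 20.2 kHz are k·fs ± 20.2 kHz for integer k ≥ 0.
k=0: 20.2 kHz.
k=1: 28.3 kHz, 68.7 kHz.
k=2: 76.8 kHz, 117.2 kHz.
k=3: 125.3 kHz, 165.7 kHz.
Within [46.4 kHz, 121 kHz]: 68.7 kHz, 76.8 kHz, 117.2 kHz.

68.7 kHz, 76.8 kHz, 117.2 kHz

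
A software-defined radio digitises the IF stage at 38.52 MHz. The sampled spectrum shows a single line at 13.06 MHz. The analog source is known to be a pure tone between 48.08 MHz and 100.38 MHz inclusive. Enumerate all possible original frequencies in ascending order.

Frequencies that alias to 13.06 MHz are k·fs ± 13.06 MHz for integer k ≥ 0.
k=0: 13.06 MHz.
k=1: 25.46 MHz, 51.58 MHz.
k=2: 63.98 MHz, 90.1 MHz.
k=3: 102.5 MHz, 128.62 MHz.
Within [48.08 MHz, 100.38 MHz]: 51.58 MHz, 63.98 MHz, 90.1 MHz.

51.58 MHz, 63.98 MHz, 90.1 MHz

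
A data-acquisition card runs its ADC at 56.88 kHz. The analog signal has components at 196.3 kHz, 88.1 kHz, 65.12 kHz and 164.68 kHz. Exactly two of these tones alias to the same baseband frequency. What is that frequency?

25.66 kHz

fs/2 = 28.44 kHz.
196.3 kHz mod fs = 25.66 kHz.
25.66 kHz ≤ fs/2 = 28.44 kHz, appears at 25.66 kHz.
88.1 kHz mod fs = 31.22 kHz.
31.22 kHz > fs/2 = 28.44 kHz, folds to fs − 31.22 kHz = 25.66 kHz.
65.12 kHz mod fs = 8.24 kHz.
8.24 kHz ≤ fs/2 = 28.44 kHz, appears at 8.24 kHz.
164.68 kHz mod fs = 50.92 kHz.
50.92 kHz > fs/2 = 28.44 kHz, folds to fs − 50.92 kHz = 5.96 kHz.
88.1 kHz and 196.3 kHz both map to 25.66 kHz.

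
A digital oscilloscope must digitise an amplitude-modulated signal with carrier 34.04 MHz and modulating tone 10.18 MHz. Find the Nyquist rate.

AM sidebands sit at fc ± fm = 23.86 MHz and 44.22 MHz.
Highest-frequency component: 44.22 MHz.
Nyquist rate = 2 × 44.22 MHz = 88.44 MHz.

88.44 MHz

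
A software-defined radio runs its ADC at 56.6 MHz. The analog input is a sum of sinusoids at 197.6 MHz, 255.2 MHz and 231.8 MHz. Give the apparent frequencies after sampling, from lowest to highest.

fs/2 = 28.3 MHz.
197.6 MHz mod fs = 27.8 MHz.
27.8 MHz ≤ fs/2 = 28.3 MHz, appears at 27.8 MHz.
255.2 MHz mod fs = 28.8 MHz.
28.8 MHz > fs/2 = 28.3 MHz, folds to fs − 28.8 MHz = 27.8 MHz.
231.8 MHz mod fs = 5.4 MHz.
5.4 MHz ≤ fs/2 = 28.3 MHz, appears at 5.4 MHz.
Distinct values: {5.4 MHz, 27.8 MHz}.

5.4 MHz, 27.8 MHz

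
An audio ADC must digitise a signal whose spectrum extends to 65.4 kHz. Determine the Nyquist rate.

130.8 kHz

Nyquist rate = 2 × 65.4 kHz = 130.8 kHz.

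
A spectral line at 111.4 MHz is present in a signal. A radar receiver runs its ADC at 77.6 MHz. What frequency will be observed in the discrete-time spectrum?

111.4 MHz mod fs = 33.8 MHz.
33.8 MHz ≤ fs/2 = 38.8 MHz, appears at 33.8 MHz.

33.8 MHz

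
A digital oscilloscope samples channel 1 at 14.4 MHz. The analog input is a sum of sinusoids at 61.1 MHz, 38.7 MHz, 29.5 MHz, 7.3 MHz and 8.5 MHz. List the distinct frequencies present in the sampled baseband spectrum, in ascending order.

fs/2 = 7.2 MHz.
61.1 MHz mod fs = 3.5 MHz.
3.5 MHz ≤ fs/2 = 7.2 MHz, appears at 3.5 MHz.
38.7 MHz mod fs = 9.9 MHz.
9.9 MHz > fs/2 = 7.2 MHz, folds to fs − 9.9 MHz = 4.5 MHz.
29.5 MHz mod fs = 0.7 MHz.
0.7 MHz ≤ fs/2 = 7.2 MHz, appears at 0.7 MHz.
7.3 MHz > fs/2 = 7.2 MHz, folds to fs − 7.3 MHz = 7.1 MHz.
8.5 MHz > fs/2 = 7.2 MHz, folds to fs − 8.5 MHz = 5.9 MHz.
Distinct values: {0.7 MHz, 3.5 MHz, 4.5 MHz, 5.9 MHz, 7.1 MHz}.

0.7 MHz, 3.5 MHz, 4.5 MHz, 5.9 MHz, 7.1 MHz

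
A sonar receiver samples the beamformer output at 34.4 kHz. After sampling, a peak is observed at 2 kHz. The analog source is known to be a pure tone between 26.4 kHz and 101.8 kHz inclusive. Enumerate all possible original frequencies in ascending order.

Frequencies that alias to 2 kHz are k·fs ± 2 kHz for integer k ≥ 0.
k=0: 2 kHz.
k=1: 32.4 kHz, 36.4 kHz.
k=2: 66.8 kHz, 70.8 kHz.
k=3: 101.2 kHz, 105.2 kHz.
k=4: 135.6 kHz, 139.6 kHz.
Within [26.4 kHz, 101.8 kHz]: 32.4 kHz, 36.4 kHz, 66.8 kHz, 70.8 kHz, 101.2 kHz.

32.4 kHz, 36.4 kHz, 66.8 kHz, 70.8 kHz, 101.2 kHz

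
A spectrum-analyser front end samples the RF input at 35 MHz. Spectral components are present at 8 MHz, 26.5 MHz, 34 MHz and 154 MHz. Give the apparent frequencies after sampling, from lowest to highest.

1 MHz, 8 MHz, 8.5 MHz, 14 MHz

fs/2 = 17.5 MHz.
8 MHz ≤ fs/2 = 17.5 MHz, passes unchanged.
26.5 MHz > fs/2 = 17.5 MHz, folds to fs − 26.5 MHz = 8.5 MHz.
34 MHz > fs/2 = 17.5 MHz, folds to fs − 34 MHz = 1 MHz.
154 MHz mod fs = 14 MHz.
14 MHz ≤ fs/2 = 17.5 MHz, appears at 14 MHz.
Distinct values: {1 MHz, 8 MHz, 8.5 MHz, 14 MHz}.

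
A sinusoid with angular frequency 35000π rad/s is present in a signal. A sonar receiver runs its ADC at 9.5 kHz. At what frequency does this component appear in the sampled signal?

ω = 35000π rad/s → f = ω/(2π) = 17500 Hz = 17.5 kHz.
17.5 kHz mod fs = 8 kHz.
8 kHz > fs/2 = 4.75 kHz, folds to fs − 8 kHz = 1.5 kHz.

1.5 kHz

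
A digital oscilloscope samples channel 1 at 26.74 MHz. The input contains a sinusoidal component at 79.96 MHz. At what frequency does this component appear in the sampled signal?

0.26 MHz

79.96 MHz mod fs = 26.48 MHz.
26.48 MHz > fs/2 = 13.37 MHz, folds to fs − 26.48 MHz = 0.26 MHz.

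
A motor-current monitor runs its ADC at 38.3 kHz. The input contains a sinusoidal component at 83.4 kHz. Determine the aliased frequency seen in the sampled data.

6.8 kHz

83.4 kHz mod fs = 6.8 kHz.
6.8 kHz ≤ fs/2 = 19.15 kHz, appears at 6.8 kHz.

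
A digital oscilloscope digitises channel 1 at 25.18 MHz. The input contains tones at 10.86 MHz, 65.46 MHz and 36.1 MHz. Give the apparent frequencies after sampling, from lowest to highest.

fs/2 = 12.59 MHz.
10.86 MHz ≤ fs/2 = 12.59 MHz, passes unchanged.
65.46 MHz mod fs = 15.1 MHz.
15.1 MHz > fs/2 = 12.59 MHz, folds to fs − 15.1 MHz = 10.08 MHz.
36.1 MHz mod fs = 10.92 MHz.
10.92 MHz ≤ fs/2 = 12.59 MHz, appears at 10.92 MHz.
Distinct values: {10.08 MHz, 10.86 MHz, 10.92 MHz}.

10.08 MHz, 10.86 MHz, 10.92 MHz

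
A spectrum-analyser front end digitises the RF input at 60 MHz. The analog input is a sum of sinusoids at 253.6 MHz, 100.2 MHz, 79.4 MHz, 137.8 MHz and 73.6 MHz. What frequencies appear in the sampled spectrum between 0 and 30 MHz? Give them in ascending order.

fs/2 = 30 MHz.
253.6 MHz mod fs = 13.6 MHz.
13.6 MHz ≤ fs/2 = 30 MHz, appears at 13.6 MHz.
100.2 MHz mod fs = 40.2 MHz.
40.2 MHz > fs/2 = 30 MHz, folds to fs − 40.2 MHz = 19.8 MHz.
79.4 MHz mod fs = 19.4 MHz.
19.4 MHz ≤ fs/2 = 30 MHz, appears at 19.4 MHz.
137.8 MHz mod fs = 17.8 MHz.
17.8 MHz ≤ fs/2 = 30 MHz, appears at 17.8 MHz.
73.6 MHz mod fs = 13.6 MHz.
13.6 MHz ≤ fs/2 = 30 MHz, appears at 13.6 MHz.
Distinct values: {13.6 MHz, 17.8 MHz, 19.4 MHz, 19.8 MHz}.

13.6 MHz, 17.8 MHz, 19.4 MHz, 19.8 MHz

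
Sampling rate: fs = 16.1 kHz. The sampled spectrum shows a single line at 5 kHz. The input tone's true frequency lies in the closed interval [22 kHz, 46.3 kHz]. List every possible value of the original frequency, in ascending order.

27.2 kHz, 37.2 kHz, 43.3 kHz

Frequencies that alias to 5 kHz are k·fs ± 5 kHz for integer k ≥ 0.
k=0: 5 kHz.
k=1: 11.1 kHz, 21.1 kHz.
k=2: 27.2 kHz, 37.2 kHz.
k=3: 43.3 kHz, 53.3 kHz.
k=4: 59.4 kHz, 69.4 kHz.
Within [22 kHz, 46.3 kHz]: 27.2 kHz, 37.2 kHz, 43.3 kHz.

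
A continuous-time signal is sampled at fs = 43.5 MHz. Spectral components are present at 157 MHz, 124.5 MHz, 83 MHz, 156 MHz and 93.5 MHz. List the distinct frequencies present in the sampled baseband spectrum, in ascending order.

4 MHz, 6 MHz, 6.5 MHz, 17 MHz, 18 MHz

fs/2 = 21.75 MHz.
157 MHz mod fs = 26.5 MHz.
26.5 MHz > fs/2 = 21.75 MHz, folds to fs − 26.5 MHz = 17 MHz.
124.5 MHz mod fs = 37.5 MHz.
37.5 MHz > fs/2 = 21.75 MHz, folds to fs − 37.5 MHz = 6 MHz.
83 MHz mod fs = 39.5 MHz.
39.5 MHz > fs/2 = 21.75 MHz, folds to fs − 39.5 MHz = 4 MHz.
156 MHz mod fs = 25.5 MHz.
25.5 MHz > fs/2 = 21.75 MHz, folds to fs − 25.5 MHz = 18 MHz.
93.5 MHz mod fs = 6.5 MHz.
6.5 MHz ≤ fs/2 = 21.75 MHz, appears at 6.5 MHz.
Distinct values: {4 MHz, 6 MHz, 6.5 MHz, 17 MHz, 18 MHz}.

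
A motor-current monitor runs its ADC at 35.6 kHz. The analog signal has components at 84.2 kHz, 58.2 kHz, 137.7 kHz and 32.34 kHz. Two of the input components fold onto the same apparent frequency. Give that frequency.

13 kHz

fs/2 = 17.8 kHz.
84.2 kHz mod fs = 13 kHz.
13 kHz ≤ fs/2 = 17.8 kHz, appears at 13 kHz.
58.2 kHz mod fs = 22.6 kHz.
22.6 kHz > fs/2 = 17.8 kHz, folds to fs − 22.6 kHz = 13 kHz.
137.7 kHz mod fs = 30.9 kHz.
30.9 kHz > fs/2 = 17.8 kHz, folds to fs − 30.9 kHz = 4.7 kHz.
32.34 kHz > fs/2 = 17.8 kHz, folds to fs − 32.34 kHz = 3.26 kHz.
58.2 kHz and 84.2 kHz both map to 13 kHz.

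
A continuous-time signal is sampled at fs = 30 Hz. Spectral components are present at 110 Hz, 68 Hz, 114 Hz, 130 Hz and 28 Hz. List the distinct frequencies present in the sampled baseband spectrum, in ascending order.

2 Hz, 6 Hz, 8 Hz, 10 Hz

fs/2 = 15 Hz.
110 Hz mod fs = 20 Hz.
20 Hz > fs/2 = 15 Hz, folds to fs − 20 Hz = 10 Hz.
68 Hz mod fs = 8 Hz.
8 Hz ≤ fs/2 = 15 Hz, appears at 8 Hz.
114 Hz mod fs = 24 Hz.
24 Hz > fs/2 = 15 Hz, folds to fs − 24 Hz = 6 Hz.
130 Hz mod fs = 10 Hz.
10 Hz ≤ fs/2 = 15 Hz, appears at 10 Hz.
28 Hz > fs/2 = 15 Hz, folds to fs − 28 Hz = 2 Hz.
Distinct values: {2 Hz, 6 Hz, 8 Hz, 10 Hz}.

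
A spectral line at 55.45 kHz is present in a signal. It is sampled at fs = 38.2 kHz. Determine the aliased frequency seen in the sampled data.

55.45 kHz mod fs = 17.25 kHz.
17.25 kHz ≤ fs/2 = 19.1 kHz, appears at 17.25 kHz.

17.25 kHz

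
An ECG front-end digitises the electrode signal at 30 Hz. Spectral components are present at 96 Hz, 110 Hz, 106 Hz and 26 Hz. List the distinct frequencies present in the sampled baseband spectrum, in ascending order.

fs/2 = 15 Hz.
96 Hz mod fs = 6 Hz.
6 Hz ≤ fs/2 = 15 Hz, appears at 6 Hz.
110 Hz mod fs = 20 Hz.
20 Hz > fs/2 = 15 Hz, folds to fs − 20 Hz = 10 Hz.
106 Hz mod fs = 16 Hz.
16 Hz > fs/2 = 15 Hz, folds to fs − 16 Hz = 14 Hz.
26 Hz > fs/2 = 15 Hz, folds to fs − 26 Hz = 4 Hz.
Distinct values: {4 Hz, 6 Hz, 10 Hz, 14 Hz}.

4 Hz, 6 Hz, 10 Hz, 14 Hz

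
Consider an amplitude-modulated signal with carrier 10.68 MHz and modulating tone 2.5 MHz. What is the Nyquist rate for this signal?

AM sidebands sit at fc ± fm = 8.18 MHz and 13.18 MHz.
Highest-frequency component: 13.18 MHz.
Nyquist rate = 2 × 13.18 MHz = 26.36 MHz.

26.36 MHz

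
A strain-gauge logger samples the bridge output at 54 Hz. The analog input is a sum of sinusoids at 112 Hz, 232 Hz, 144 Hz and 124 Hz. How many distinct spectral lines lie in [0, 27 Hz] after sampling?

fs/2 = 27 Hz.
112 Hz mod fs = 4 Hz.
4 Hz ≤ fs/2 = 27 Hz, appears at 4 Hz.
232 Hz mod fs = 16 Hz.
16 Hz ≤ fs/2 = 27 Hz, appears at 16 Hz.
144 Hz mod fs = 36 Hz.
36 Hz > fs/2 = 27 Hz, folds to fs − 36 Hz = 18 Hz.
124 Hz mod fs = 16 Hz.
16 Hz ≤ fs/2 = 27 Hz, appears at 16 Hz.
Distinct values: {4 Hz, 16 Hz, 18 Hz} → 3.

3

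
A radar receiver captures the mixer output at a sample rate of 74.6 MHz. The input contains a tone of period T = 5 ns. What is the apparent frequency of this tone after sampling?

T = 5 ns → f = 1/T = 200 MHz.
200 MHz mod fs = 50.8 MHz.
50.8 MHz > fs/2 = 37.3 MHz, folds to fs − 50.8 MHz = 23.8 MHz.

23.8 MHz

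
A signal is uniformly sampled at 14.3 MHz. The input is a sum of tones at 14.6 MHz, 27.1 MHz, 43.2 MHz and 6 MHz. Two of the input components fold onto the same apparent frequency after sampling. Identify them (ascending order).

fs/2 = 7.15 MHz.
14.6 MHz mod fs = 0.3 MHz.
0.3 MHz ≤ fs/2 = 7.15 MHz, appears at 0.3 MHz.
27.1 MHz mod fs = 12.8 MHz.
12.8 MHz > fs/2 = 7.15 MHz, folds to fs − 12.8 MHz = 1.5 MHz.
43.2 MHz mod fs = 0.3 MHz.
0.3 MHz ≤ fs/2 = 7.15 MHz, appears at 0.3 MHz.
6 MHz ≤ fs/2 = 7.15 MHz, passes unchanged.
14.6 MHz and 43.2 MHz both map to 0.3 MHz.

14.6 MHz, 43.2 MHz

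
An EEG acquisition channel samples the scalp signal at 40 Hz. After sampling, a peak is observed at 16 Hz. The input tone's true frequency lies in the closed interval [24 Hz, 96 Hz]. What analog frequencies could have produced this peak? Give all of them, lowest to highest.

Frequencies that alias to 16 Hz are k·fs ± 16 Hz for integer k ≥ 0.
k=0: 16 Hz.
k=1: 24 Hz, 56 Hz.
k=2: 64 Hz, 96 Hz.
k=3: 104 Hz, 136 Hz.
Within [24 Hz, 96 Hz]: 24 Hz, 56 Hz, 64 Hz, 96 Hz.

24 Hz, 56 Hz, 64 Hz, 96 Hz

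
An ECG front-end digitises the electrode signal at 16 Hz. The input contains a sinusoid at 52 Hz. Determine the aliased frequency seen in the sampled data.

4 Hz

52 Hz mod fs = 4 Hz.
4 Hz ≤ fs/2 = 8 Hz, appears at 4 Hz.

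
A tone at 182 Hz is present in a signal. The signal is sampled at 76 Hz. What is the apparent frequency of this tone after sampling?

30 Hz

182 Hz mod fs = 30 Hz.
30 Hz ≤ fs/2 = 38 Hz, appears at 30 Hz.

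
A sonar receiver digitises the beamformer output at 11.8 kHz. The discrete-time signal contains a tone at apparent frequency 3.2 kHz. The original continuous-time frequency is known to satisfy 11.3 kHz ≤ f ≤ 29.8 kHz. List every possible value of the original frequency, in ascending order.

Frequencies that alias to 3.2 kHz are k·fs ± 3.2 kHz for integer k ≥ 0.
k=0: 3.2 kHz.
k=1: 8.6 kHz, 15 kHz.
k=2: 20.4 kHz, 26.8 kHz.
k=3: 32.2 kHz, 38.6 kHz.
Within [11.3 kHz, 29.8 kHz]: 15 kHz, 20.4 kHz, 26.8 kHz.

15 kHz, 20.4 kHz, 26.8 kHz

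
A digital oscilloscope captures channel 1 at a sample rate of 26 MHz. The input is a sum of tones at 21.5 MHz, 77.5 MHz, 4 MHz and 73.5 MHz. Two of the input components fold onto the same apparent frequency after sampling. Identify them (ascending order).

21.5 MHz, 73.5 MHz

fs/2 = 13 MHz.
21.5 MHz > fs/2 = 13 MHz, folds to fs − 21.5 MHz = 4.5 MHz.
77.5 MHz mod fs = 25.5 MHz.
25.5 MHz > fs/2 = 13 MHz, folds to fs − 25.5 MHz = 0.5 MHz.
4 MHz ≤ fs/2 = 13 MHz, passes unchanged.
73.5 MHz mod fs = 21.5 MHz.
21.5 MHz > fs/2 = 13 MHz, folds to fs − 21.5 MHz = 4.5 MHz.
21.5 MHz and 73.5 MHz both map to 4.5 MHz.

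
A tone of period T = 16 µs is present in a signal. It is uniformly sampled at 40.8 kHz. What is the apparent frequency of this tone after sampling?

19.1 kHz

T = 16 µs → f = 1/T = 62.5 kHz.
62.5 kHz mod fs = 21.7 kHz.
21.7 kHz > fs/2 = 20.4 kHz, folds to fs − 21.7 kHz = 19.1 kHz.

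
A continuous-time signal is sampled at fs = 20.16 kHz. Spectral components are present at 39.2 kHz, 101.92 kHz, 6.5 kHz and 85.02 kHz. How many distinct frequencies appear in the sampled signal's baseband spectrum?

fs/2 = 10.08 kHz.
39.2 kHz mod fs = 19.04 kHz.
19.04 kHz > fs/2 = 10.08 kHz, folds to fs − 19.04 kHz = 1.12 kHz.
101.92 kHz mod fs = 1.12 kHz.
1.12 kHz ≤ fs/2 = 10.08 kHz, appears at 1.12 kHz.
6.5 kHz ≤ fs/2 = 10.08 kHz, passes unchanged.
85.02 kHz mod fs = 4.38 kHz.
4.38 kHz ≤ fs/2 = 10.08 kHz, appears at 4.38 kHz.
Distinct values: {1.12 kHz, 4.38 kHz, 6.5 kHz} → 3.

3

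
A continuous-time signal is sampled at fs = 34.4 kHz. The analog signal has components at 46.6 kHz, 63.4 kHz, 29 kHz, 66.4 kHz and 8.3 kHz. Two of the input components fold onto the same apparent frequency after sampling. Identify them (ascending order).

29 kHz, 63.4 kHz

fs/2 = 17.2 kHz.
46.6 kHz mod fs = 12.2 kHz.
12.2 kHz ≤ fs/2 = 17.2 kHz, appears at 12.2 kHz.
63.4 kHz mod fs = 29 kHz.
29 kHz > fs/2 = 17.2 kHz, folds to fs − 29 kHz = 5.4 kHz.
29 kHz > fs/2 = 17.2 kHz, folds to fs − 29 kHz = 5.4 kHz.
66.4 kHz mod fs = 32 kHz.
32 kHz > fs/2 = 17.2 kHz, folds to fs − 32 kHz = 2.4 kHz.
8.3 kHz ≤ fs/2 = 17.2 kHz, passes unchanged.
29 kHz and 63.4 kHz both map to 5.4 kHz.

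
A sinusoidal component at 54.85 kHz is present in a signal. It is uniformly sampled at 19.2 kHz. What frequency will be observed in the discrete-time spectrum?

54.85 kHz mod fs = 16.45 kHz.
16.45 kHz > fs/2 = 9.6 kHz, folds to fs − 16.45 kHz = 2.75 kHz.

2.75 kHz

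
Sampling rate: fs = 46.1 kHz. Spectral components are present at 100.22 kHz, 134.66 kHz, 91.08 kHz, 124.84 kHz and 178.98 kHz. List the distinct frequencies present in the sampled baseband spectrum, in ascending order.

1.12 kHz, 3.64 kHz, 5.42 kHz, 8.02 kHz, 13.46 kHz

fs/2 = 23.05 kHz.
100.22 kHz mod fs = 8.02 kHz.
8.02 kHz ≤ fs/2 = 23.05 kHz, appears at 8.02 kHz.
134.66 kHz mod fs = 42.46 kHz.
42.46 kHz > fs/2 = 23.05 kHz, folds to fs − 42.46 kHz = 3.64 kHz.
91.08 kHz mod fs = 44.98 kHz.
44.98 kHz > fs/2 = 23.05 kHz, folds to fs − 44.98 kHz = 1.12 kHz.
124.84 kHz mod fs = 32.64 kHz.
32.64 kHz > fs/2 = 23.05 kHz, folds to fs − 32.64 kHz = 13.46 kHz.
178.98 kHz mod fs = 40.68 kHz.
40.68 kHz > fs/2 = 23.05 kHz, folds to fs − 40.68 kHz = 5.42 kHz.
Distinct values: {1.12 kHz, 3.64 kHz, 5.42 kHz, 8.02 kHz, 13.46 kHz}.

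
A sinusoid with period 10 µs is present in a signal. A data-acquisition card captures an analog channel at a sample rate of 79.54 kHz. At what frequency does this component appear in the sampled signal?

20.46 kHz

T = 10 µs → f = 1/T = 100 kHz.
100 kHz mod fs = 20.46 kHz.
20.46 kHz ≤ fs/2 = 39.77 kHz, appears at 20.46 kHz.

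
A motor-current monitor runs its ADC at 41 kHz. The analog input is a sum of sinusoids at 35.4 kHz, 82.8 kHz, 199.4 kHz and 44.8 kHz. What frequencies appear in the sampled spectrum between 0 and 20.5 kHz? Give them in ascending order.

fs/2 = 20.5 kHz.
35.4 kHz > fs/2 = 20.5 kHz, folds to fs − 35.4 kHz = 5.6 kHz.
82.8 kHz mod fs = 0.8 kHz.
0.8 kHz ≤ fs/2 = 20.5 kHz, appears at 0.8 kHz.
199.4 kHz mod fs = 35.4 kHz.
35.4 kHz > fs/2 = 20.5 kHz, folds to fs − 35.4 kHz = 5.6 kHz.
44.8 kHz mod fs = 3.8 kHz.
3.8 kHz ≤ fs/2 = 20.5 kHz, appears at 3.8 kHz.
Distinct values: {0.8 kHz, 3.8 kHz, 5.6 kHz}.

0.8 kHz, 3.8 kHz, 5.6 kHz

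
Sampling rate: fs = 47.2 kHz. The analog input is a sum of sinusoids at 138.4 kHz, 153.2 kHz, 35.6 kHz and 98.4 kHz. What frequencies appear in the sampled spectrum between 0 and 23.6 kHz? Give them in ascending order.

fs/2 = 23.6 kHz.
138.4 kHz mod fs = 44 kHz.
44 kHz > fs/2 = 23.6 kHz, folds to fs − 44 kHz = 3.2 kHz.
153.2 kHz mod fs = 11.6 kHz.
11.6 kHz ≤ fs/2 = 23.6 kHz, appears at 11.6 kHz.
35.6 kHz > fs/2 = 23.6 kHz, folds to fs − 35.6 kHz = 11.6 kHz.
98.4 kHz mod fs = 4 kHz.
4 kHz ≤ fs/2 = 23.6 kHz, appears at 4 kHz.
Distinct values: {3.2 kHz, 4 kHz, 11.6 kHz}.

3.2 kHz, 4 kHz, 11.6 kHz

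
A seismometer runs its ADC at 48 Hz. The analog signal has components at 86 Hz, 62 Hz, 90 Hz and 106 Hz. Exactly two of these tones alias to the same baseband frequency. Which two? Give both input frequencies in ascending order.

fs/2 = 24 Hz.
86 Hz mod fs = 38 Hz.
38 Hz > fs/2 = 24 Hz, folds to fs − 38 Hz = 10 Hz.
62 Hz mod fs = 14 Hz.
14 Hz ≤ fs/2 = 24 Hz, appears at 14 Hz.
90 Hz mod fs = 42 Hz.
42 Hz > fs/2 = 24 Hz, folds to fs − 42 Hz = 6 Hz.
106 Hz mod fs = 10 Hz.
10 Hz ≤ fs/2 = 24 Hz, appears at 10 Hz.
86 Hz and 106 Hz both map to 10 Hz.

86 Hz, 106 Hz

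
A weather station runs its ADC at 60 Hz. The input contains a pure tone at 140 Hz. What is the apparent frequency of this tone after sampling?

20 Hz

140 Hz mod fs = 20 Hz.
20 Hz ≤ fs/2 = 30 Hz, appears at 20 Hz.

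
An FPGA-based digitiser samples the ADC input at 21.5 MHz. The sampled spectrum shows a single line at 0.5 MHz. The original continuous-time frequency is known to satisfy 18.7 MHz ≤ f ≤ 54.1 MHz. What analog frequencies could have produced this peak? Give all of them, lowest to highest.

Frequencies that alias to 0.5 MHz are k·fs ± 0.5 MHz for integer k ≥ 0.
k=0: 0.5 MHz.
k=1: 21 MHz, 22 MHz.
k=2: 42.5 MHz, 43.5 MHz.
k=3: 64 MHz, 65 MHz.
Within [18.7 MHz, 54.1 MHz]: 21 MHz, 22 MHz, 42.5 MHz, 43.5 MHz.

21 MHz, 22 MHz, 42.5 MHz, 43.5 MHz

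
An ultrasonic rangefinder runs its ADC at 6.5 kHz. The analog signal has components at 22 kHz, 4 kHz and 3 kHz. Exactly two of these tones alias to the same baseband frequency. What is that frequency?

fs/2 = 3.25 kHz.
22 kHz mod fs = 2.5 kHz.
2.5 kHz ≤ fs/2 = 3.25 kHz, appears at 2.5 kHz.
4 kHz > fs/2 = 3.25 kHz, folds to fs − 4 kHz = 2.5 kHz.
3 kHz ≤ fs/2 = 3.25 kHz, passes unchanged.
4 kHz and 22 kHz both map to 2.5 kHz.

2.5 kHz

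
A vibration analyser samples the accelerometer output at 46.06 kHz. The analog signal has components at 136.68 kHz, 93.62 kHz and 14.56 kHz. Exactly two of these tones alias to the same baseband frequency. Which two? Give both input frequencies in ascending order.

fs/2 = 23.03 kHz.
136.68 kHz mod fs = 44.56 kHz.
44.56 kHz > fs/2 = 23.03 kHz, folds to fs − 44.56 kHz = 1.5 kHz.
93.62 kHz mod fs = 1.5 kHz.
1.5 kHz ≤ fs/2 = 23.03 kHz, appears at 1.5 kHz.
14.56 kHz ≤ fs/2 = 23.03 kHz, passes unchanged.
93.62 kHz and 136.68 kHz both map to 1.5 kHz.

93.62 kHz, 136.68 kHz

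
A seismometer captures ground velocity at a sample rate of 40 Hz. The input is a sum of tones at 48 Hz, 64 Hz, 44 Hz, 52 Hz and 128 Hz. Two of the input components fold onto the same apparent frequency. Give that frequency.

fs/2 = 20 Hz.
48 Hz mod fs = 8 Hz.
8 Hz ≤ fs/2 = 20 Hz, appears at 8 Hz.
64 Hz mod fs = 24 Hz.
24 Hz > fs/2 = 20 Hz, folds to fs − 24 Hz = 16 Hz.
44 Hz mod fs = 4 Hz.
4 Hz ≤ fs/2 = 20 Hz, appears at 4 Hz.
52 Hz mod fs = 12 Hz.
12 Hz ≤ fs/2 = 20 Hz, appears at 12 Hz.
128 Hz mod fs = 8 Hz.
8 Hz ≤ fs/2 = 20 Hz, appears at 8 Hz.
48 Hz and 128 Hz both map to 8 Hz.

8 Hz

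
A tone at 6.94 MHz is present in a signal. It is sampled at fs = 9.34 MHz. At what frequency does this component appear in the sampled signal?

2.4 MHz

6.94 MHz > fs/2 = 4.67 MHz, folds to fs − 6.94 MHz = 2.4 MHz.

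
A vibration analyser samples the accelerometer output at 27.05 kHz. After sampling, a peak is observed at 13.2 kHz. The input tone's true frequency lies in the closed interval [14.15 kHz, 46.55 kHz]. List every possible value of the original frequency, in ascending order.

Frequencies that alias to 13.2 kHz are k·fs ± 13.2 kHz for integer k ≥ 0.
k=0: 13.2 kHz.
k=1: 13.85 kHz, 40.25 kHz.
k=2: 40.9 kHz, 67.3 kHz.
k=3: 67.95 kHz, 94.35 kHz.
Within [14.15 kHz, 46.55 kHz]: 40.25 kHz, 40.9 kHz.

40.25 kHz, 40.9 kHz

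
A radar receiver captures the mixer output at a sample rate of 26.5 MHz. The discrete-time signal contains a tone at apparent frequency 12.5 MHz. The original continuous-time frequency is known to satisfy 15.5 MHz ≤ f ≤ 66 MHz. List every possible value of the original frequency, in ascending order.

39 MHz, 40.5 MHz, 65.5 MHz

Frequencies that alias to 12.5 MHz are k·fs ± 12.5 MHz for integer k ≥ 0.
k=0: 12.5 MHz.
k=1: 14 MHz, 39 MHz.
k=2: 40.5 MHz, 65.5 MHz.
k=3: 67 MHz, 92 MHz.
Within [15.5 MHz, 66 MHz]: 39 MHz, 40.5 MHz, 65.5 MHz.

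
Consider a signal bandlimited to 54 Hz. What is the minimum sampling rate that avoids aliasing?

108 Hz

Nyquist rate = 2 × 54 Hz = 108 Hz.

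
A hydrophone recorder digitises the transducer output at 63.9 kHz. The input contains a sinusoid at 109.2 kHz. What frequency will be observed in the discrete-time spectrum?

18.6 kHz

109.2 kHz mod fs = 45.3 kHz.
45.3 kHz > fs/2 = 31.95 kHz, folds to fs − 45.3 kHz = 18.6 kHz.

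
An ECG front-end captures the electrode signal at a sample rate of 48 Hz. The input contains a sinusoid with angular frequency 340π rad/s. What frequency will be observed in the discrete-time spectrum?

22 Hz

ω = 340π rad/s → f = ω/(2π) = 170 Hz.
170 Hz mod fs = 26 Hz.
26 Hz > fs/2 = 24 Hz, folds to fs − 26 Hz = 22 Hz.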